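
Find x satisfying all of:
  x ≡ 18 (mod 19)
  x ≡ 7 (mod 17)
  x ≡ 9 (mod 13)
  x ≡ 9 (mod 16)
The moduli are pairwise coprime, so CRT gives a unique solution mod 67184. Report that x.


Product of moduli M = 19 · 17 · 13 · 16 = 67184.
Merge one congruence at a time:
  Start: x ≡ 18 (mod 19).
  Combine with x ≡ 7 (mod 17); new modulus lcm = 323.
    Write x = 18 + 19·t and substitute into x ≡ 7 (mod 17): 19·t ≡ 7 − 18 = -11 (mod 17).
    Reduce coefficients mod 17: 2·t ≡ 6 (mod 17).
    The inverse of 2 mod 17 is 9 (since 2·9 = 18 = 1·17 + 1), so t ≡ 9·6 = 54 ≡ 3 (mod 17).
    Then x = 18 + 19·3 = 75, valid modulo lcm(19, 17) = 323: x ≡ 75 (mod 323).
  Combine with x ≡ 9 (mod 13); new modulus lcm = 4199.
    Write x = 75 + 323·t and substitute into x ≡ 9 (mod 13): 323·t ≡ 9 − 75 = -66 (mod 13).
    Reduce coefficients mod 13: 11·t ≡ 12 (mod 13).
    The inverse of 11 mod 13 is 6 (since 11·6 = 66 = 5·13 + 1), so t ≡ 6·12 = 72 ≡ 7 (mod 13).
    Then x = 75 + 323·7 = 2336, valid modulo lcm(323, 13) = 4199: x ≡ 2336 (mod 4199).
  Combine with x ≡ 9 (mod 16); new modulus lcm = 67184.
    Write x = 2336 + 4199·t and substitute into x ≡ 9 (mod 16): 4199·t ≡ 9 − 2336 = -2327 (mod 16).
    Reduce coefficients mod 16: 7·t ≡ 9 (mod 16).
    The inverse of 7 mod 16 is 7 (since 7·7 = 49 = 3·16 + 1), so t ≡ 7·9 = 63 ≡ 15 (mod 16).
    Then x = 2336 + 4199·15 = 65321, valid modulo lcm(4199, 16) = 67184: x ≡ 65321 (mod 67184).
Verify against each original: 65321 mod 19 = 18, 65321 mod 17 = 7, 65321 mod 13 = 9, 65321 mod 16 = 9.

x ≡ 65321 (mod 67184).


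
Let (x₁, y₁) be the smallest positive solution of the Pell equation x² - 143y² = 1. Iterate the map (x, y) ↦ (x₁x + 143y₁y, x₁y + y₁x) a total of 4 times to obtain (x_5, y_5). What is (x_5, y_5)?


Step 1: Find the fundamental solution (x₁, y₁) of x² - 143y² = 1.
  Expand √143 as a continued fraction. a₀ = ⌊√143⌋ = 11; iterate m_{k+1} = d_k·a_k − m_k, d_{k+1} = (143 − m_{k+1}²)/d_k, a_{k+1} = ⌊(a₀ + m_{k+1})/d_{k+1}⌋ (starting m₀ = 0, d₀ = 1), with convergents p_k = a_k·p_{k-1} + p_{k-2}, q_k = a_k·q_{k-1} + q_{k-2} (p₋₁ = 1, q₋₁ = 0):
  k = 0: a₀ = 11; p₀/q₀ = 11/1; p₀² − 143·q₀² = 121 − 143 = -22.
  k = 1: m = 11, d = 22, a = ⌊(11 + 11)/22⌋ = 1; p/q = (1·11 + 1)/(1·1 + 0) = 12/1; p² − 143·q² = 144 − 143 = 1.
  The first convergent with p² − 143·q² = 1 gives the fundamental solution (x₁, y₁) = (12, 1).
Step 2: Apply the recurrence (x_{n+1}, y_{n+1}) = (x₁x_n + 143y₁y_n, x₁y_n + y₁x_n) repeatedly.
  From (x_1, y_1) = (12, 1): x_2 = 12·12 + 143·1·1 = 287; y_2 = 12·1 + 1·12 = 24.
  From (x_2, y_2) = (287, 24): x_3 = 12·287 + 143·1·24 = 6876; y_3 = 12·24 + 1·287 = 575.
  From (x_3, y_3) = (6876, 575): x_4 = 12·6876 + 143·1·575 = 164737; y_4 = 12·575 + 1·6876 = 13776.
  From (x_4, y_4) = (164737, 13776): x_5 = 12·164737 + 143·1·13776 = 3946812; y_5 = 12·13776 + 1·164737 = 330049.
Step 3: Verify x_5² - 143·y_5² = 15577324963344 - 15577324963343 = 1 (should be 1). ✓

(x_1, y_1) = (12, 1); (x_5, y_5) = (3946812, 330049).


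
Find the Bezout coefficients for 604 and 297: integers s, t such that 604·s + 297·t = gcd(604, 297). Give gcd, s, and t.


Euclidean algorithm on (604, 297) — divide until remainder is 0:
  604 = 2 · 297 + 10
  297 = 29 · 10 + 7
  10 = 1 · 7 + 3
  7 = 2 · 3 + 1
  3 = 3 · 1 + 0
gcd(604, 297) = 1.
Track Bezout coefficients alongside the remainders: start with r₀ = 604 = a·1 + b·0 (s = 1, t = 0) and r₁ = 297 = a·0 + b·1 (s = 0, t = 1); each new remainder r_{k+1} = r_{k-1} − q_k·r_k inherits s_{k+1} = s_{k-1} − q_k·s_k, t_{k+1} = t_{k-1} − q_k·t_k, so r_k = a·s_k + b·t_k at every step:
  q = 2: r = 10, s = 1 − 2·0 = 1, t = 0 − 2·1 = -2  (check: 604·1 + 297·(-2) = 10)
  q = 29: r = 7, s = 0 − 29·1 = -29, t = 1 − 29·(-2) = 59  (check: 604·(-29) + 297·59 = 7)
  q = 1: r = 3, s = 1 − 1·(-29) = 30, t = -2 − 1·59 = -61  (check: 604·30 + 297·(-61) = 3)
  q = 2: r = 1, s = -29 − 2·30 = -89, t = 59 − 2·(-61) = 181  (check: 604·(-89) + 297·181 = 1)
The row with r = 1 (the gcd) gives the Bezout coefficients s = -89, t = 181.
Result: 604 · (-89) + 297 · (181) = 1.

gcd(604, 297) = 1; s = -89, t = 181 (check: 604·(-89) + 297·181 = 1).


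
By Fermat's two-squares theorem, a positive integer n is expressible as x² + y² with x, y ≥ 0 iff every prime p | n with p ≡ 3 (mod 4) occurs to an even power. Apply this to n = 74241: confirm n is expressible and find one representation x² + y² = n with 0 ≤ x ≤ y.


Step 1: Factor n = 74241 = 3^2 · 73 · 113.
Step 2: Check the mod-4 condition on each prime factor: 3 ≡ 3 (mod 4), exponent 2 (must be even); 73 ≡ 1 (mod 4), exponent 1; 113 ≡ 1 (mod 4), exponent 1.
All primes ≡ 3 (mod 4) appear to even exponent (or don't appear), so by the two-squares theorem n IS expressible as a sum of two squares.
Step 3: Build a representation. Group n = k² · m with k = 3 and m = 73 · 113 = 8249 (a product of primes ≡ 1 (mod 4)); a representation of m scales to one of n via (k·x)² + (k·y)² = k²(x² + y²). Each prime p ≡ 1 (mod 4) is itself a sum of two squares; find a² by testing p − a² for a perfect square:
  73: 73 − 1² = 72, 73 − 2² = 69, 73 − 3² = 64 = 8² ⇒ 73 = 3² + 8².
  113: 113 − 1² = 112, 113 − 2² = 109, 113 − 3² = 104, 113 − 4² = 97, 113 − 5² = 88, 113 − 6² = 77, 113 − 7² = 64 = 8² ⇒ 113 = 7² + 8².
  Combine using the Brahmagupta–Fibonacci identity (a² + b²)(c² + d²) = (ac − bd)² + (ad + bc)² = (ac + bd)² + (ad − bc)²:
  73 · 113 = 8249: from (3² + 8²)(7² + 8²), take (3·7 − 8·8, 3·8 + 8·7) = (21 − 64, 24 + 56) = (-43, 80); dropping signs (only squares matter) gives (43, 80); check 43² + 80² = 1849 + 6400 = 8249 ✓.
  Scale by k = 3: (3·43, 3·80) = (129, 240).
Step 4: Order so x ≤ y and verify: 129² + 240² = 16641 + 57600 = 74241 = n. ✓

n = 74241 = 129² + 240² (one valid representation with x ≤ y).


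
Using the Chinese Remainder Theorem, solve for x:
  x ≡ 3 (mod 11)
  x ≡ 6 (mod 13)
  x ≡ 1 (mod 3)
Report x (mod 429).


Moduli 11, 13, 3 are pairwise coprime; by CRT there is a unique solution modulo M = 11 · 13 · 3 = 429.
Solve pairwise, accumulating the modulus:
  Start with x ≡ 3 (mod 11).
  Combine with x ≡ 6 (mod 13): since gcd(11, 13) = 1, we get a unique residue mod 143.
    Write x = 3 + 11·t and substitute into x ≡ 6 (mod 13): 11·t ≡ 6 − 3 = 3 (mod 13).
    The inverse of 11 mod 13 is 6 (since 11·6 = 66 = 5·13 + 1), so t ≡ 6·3 = 18 ≡ 5 (mod 13).
    Then x = 3 + 11·5 = 58, valid modulo lcm(11, 13) = 143: x ≡ 58 (mod 143).
  Combine with x ≡ 1 (mod 3): since gcd(143, 3) = 1, we get a unique residue mod 429.
    Write x = 58 + 143·t and substitute into x ≡ 1 (mod 3): 143·t ≡ 1 − 58 = -57 (mod 3).
    Reduce coefficients mod 3: 2·t ≡ 0 (mod 3).
    The inverse of 2 mod 3 is 2 (since 2·2 = 4 = 1·3 + 1), so t ≡ 2·0 = 0 ≡ 0 (mod 3).
    Then x = 58 + 143·0 = 58, valid modulo lcm(143, 3) = 429: x ≡ 58 (mod 429).
Verify: 58 mod 11 = 3 ✓, 58 mod 13 = 6 ✓, 58 mod 3 = 1 ✓.

x ≡ 58 (mod 429).


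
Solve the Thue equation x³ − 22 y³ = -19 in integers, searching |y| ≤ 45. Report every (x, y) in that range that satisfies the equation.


The equation is x³ - 22y³ = -19. For fixed y, x³ = 22·y³ − 19, so a solution requires the RHS to be a perfect cube.
Strategy: iterate y from -45 to 45, compute RHS = 22·y³ − 19, and check whether it is a (positive or negative) perfect cube.
Check small values of y:
  y = 0: RHS = -19 is not a perfect cube.
  y = 1: RHS = 3 is not a perfect cube.
  y = -1: RHS = -41 is not a perfect cube.
  y = 2: RHS = 157 is not a perfect cube.
  y = -2: RHS = -195 is not a perfect cube.
  y = 3: RHS = 575 is not a perfect cube.
  y = -3: RHS = -613 is not a perfect cube.
Continuing the search up to |y| = 45 finds no solutions either.
No (x, y) in the scanned range satisfies the equation.

No integer solutions with |y| ≤ 45.


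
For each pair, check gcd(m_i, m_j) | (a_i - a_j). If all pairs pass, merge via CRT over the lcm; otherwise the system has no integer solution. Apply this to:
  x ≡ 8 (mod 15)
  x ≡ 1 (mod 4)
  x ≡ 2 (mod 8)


Moduli 15, 4, 8 are not pairwise coprime, so CRT works modulo lcm(m_i) when all pairwise compatibility conditions hold.
Pairwise compatibility: gcd(m_i, m_j) must divide a_i - a_j for every pair.
Merge one congruence at a time:
  Start: x ≡ 8 (mod 15).
  Combine with x ≡ 1 (mod 4): gcd(15, 4) = 1; 1 - 8 = -7, which IS divisible by 1, so compatible.
    Write x = 8 + 15·t and substitute into x ≡ 1 (mod 4): 15·t ≡ 1 − 8 = -7 (mod 4).
    Reduce coefficients mod 4: 3·t ≡ 1 (mod 4).
    The inverse of 3 mod 4 is 3 (since 3·3 = 9 = 2·4 + 1), so t ≡ 3·1 = 3 ≡ 3 (mod 4).
    Then x = 8 + 15·3 = 53, valid modulo lcm(15, 4) = 60: x ≡ 53 (mod 60).
  Combine with x ≡ 2 (mod 8): gcd(60, 8) = 4, and 2 - 53 = -51 is NOT divisible by 4.
    ⇒ system is inconsistent (no integer solution).

No solution (the system is inconsistent).


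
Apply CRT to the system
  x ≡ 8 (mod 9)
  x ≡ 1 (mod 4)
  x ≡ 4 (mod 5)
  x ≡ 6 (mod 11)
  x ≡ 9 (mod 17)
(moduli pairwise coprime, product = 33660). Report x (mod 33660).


Product of moduli M = 9 · 4 · 5 · 11 · 17 = 33660.
Merge one congruence at a time:
  Start: x ≡ 8 (mod 9).
  Combine with x ≡ 1 (mod 4); new modulus lcm = 36.
    Write x = 8 + 9·t and substitute into x ≡ 1 (mod 4): 9·t ≡ 1 − 8 = -7 (mod 4).
    Reduce coefficients mod 4: 1·t ≡ 1 (mod 4).
    So t ≡ 1 (mod 4).
    Then x = 8 + 9·1 = 17, valid modulo lcm(9, 4) = 36: x ≡ 17 (mod 36).
  Combine with x ≡ 4 (mod 5); new modulus lcm = 180.
    Write x = 17 + 36·t and substitute into x ≡ 4 (mod 5): 36·t ≡ 4 − 17 = -13 (mod 5).
    Reduce coefficients mod 5: 1·t ≡ 2 (mod 5).
    So t ≡ 2 (mod 5).
    Then x = 17 + 36·2 = 89, valid modulo lcm(36, 5) = 180: x ≡ 89 (mod 180).
  Combine with x ≡ 6 (mod 11); new modulus lcm = 1980.
    Write x = 89 + 180·t and substitute into x ≡ 6 (mod 11): 180·t ≡ 6 − 89 = -83 (mod 11).
    Reduce coefficients mod 11: 4·t ≡ 5 (mod 11).
    The inverse of 4 mod 11 is 3 (since 4·3 = 12 = 1·11 + 1), so t ≡ 3·5 = 15 ≡ 4 (mod 11).
    Then x = 89 + 180·4 = 809, valid modulo lcm(180, 11) = 1980: x ≡ 809 (mod 1980).
  Combine with x ≡ 9 (mod 17); new modulus lcm = 33660.
    Write x = 809 + 1980·t and substitute into x ≡ 9 (mod 17): 1980·t ≡ 9 − 809 = -800 (mod 17).
    Reduce coefficients mod 17: 8·t ≡ 16 (mod 17).
    The inverse of 8 mod 17 is 15 (since 8·15 = 120 = 7·17 + 1), so t ≡ 15·16 = 240 ≡ 2 (mod 17).
    Then x = 809 + 1980·2 = 4769, valid modulo lcm(1980, 17) = 33660: x ≡ 4769 (mod 33660).
Verify against each original: 4769 mod 9 = 8, 4769 mod 4 = 1, 4769 mod 5 = 4, 4769 mod 11 = 6, 4769 mod 17 = 9.

x ≡ 4769 (mod 33660).


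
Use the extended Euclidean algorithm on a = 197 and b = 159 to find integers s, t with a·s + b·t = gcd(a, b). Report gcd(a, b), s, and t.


Euclidean algorithm on (197, 159) — divide until remainder is 0:
  197 = 1 · 159 + 38
  159 = 4 · 38 + 7
  38 = 5 · 7 + 3
  7 = 2 · 3 + 1
  3 = 3 · 1 + 0
gcd(197, 159) = 1.
Track Bezout coefficients alongside the remainders: start with r₀ = 197 = a·1 + b·0 (s = 1, t = 0) and r₁ = 159 = a·0 + b·1 (s = 0, t = 1); each new remainder r_{k+1} = r_{k-1} − q_k·r_k inherits s_{k+1} = s_{k-1} − q_k·s_k, t_{k+1} = t_{k-1} − q_k·t_k, so r_k = a·s_k + b·t_k at every step:
  q = 1: r = 38, s = 1 − 1·0 = 1, t = 0 − 1·1 = -1  (check: 197·1 + 159·(-1) = 38)
  q = 4: r = 7, s = 0 − 4·1 = -4, t = 1 − 4·(-1) = 5  (check: 197·(-4) + 159·5 = 7)
  q = 5: r = 3, s = 1 − 5·(-4) = 21, t = -1 − 5·5 = -26  (check: 197·21 + 159·(-26) = 3)
  q = 2: r = 1, s = -4 − 2·21 = -46, t = 5 − 2·(-26) = 57  (check: 197·(-46) + 159·57 = 1)
The row with r = 1 (the gcd) gives the Bezout coefficients s = -46, t = 57.
Result: 197 · (-46) + 159 · (57) = 1.

gcd(197, 159) = 1; s = -46, t = 57 (check: 197·(-46) + 159·57 = 1).


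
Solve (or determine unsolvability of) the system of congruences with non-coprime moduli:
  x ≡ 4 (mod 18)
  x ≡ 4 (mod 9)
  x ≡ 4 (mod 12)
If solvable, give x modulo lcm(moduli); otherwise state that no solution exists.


Moduli 18, 9, 12 are not pairwise coprime, so CRT works modulo lcm(m_i) when all pairwise compatibility conditions hold.
Pairwise compatibility: gcd(m_i, m_j) must divide a_i - a_j for every pair.
Merge one congruence at a time:
  Start: x ≡ 4 (mod 18).
  Combine with x ≡ 4 (mod 9): gcd(18, 9) = 9; 4 - 4 = 0, which IS divisible by 9, so compatible.
    Write x = 4 + 18·t and substitute into x ≡ 4 (mod 9): 18·t ≡ 4 − 4 = 0 (mod 9).
    Divide the congruence (and modulus) by g = 9: 2·t ≡ 0 (mod 1).
    Modulo 1 every t works; take t = 0.
    Then x = 4 + 18·0 = 4, valid modulo lcm(18, 9) = 18: x ≡ 4 (mod 18).
  Combine with x ≡ 4 (mod 12): gcd(18, 12) = 6; 4 - 4 = 0, which IS divisible by 6, so compatible.
    Write x = 4 + 18·t and substitute into x ≡ 4 (mod 12): 18·t ≡ 4 − 4 = 0 (mod 12).
    Divide the congruence (and modulus) by g = 6: 3·t ≡ 0 (mod 2).
    Reduce coefficients mod 2: 1·t ≡ 0 (mod 2).
    So t ≡ 0 (mod 2).
    Then x = 4 + 18·0 = 4, valid modulo lcm(18, 12) = 36: x ≡ 4 (mod 36).
Verify: 4 mod 18 = 4, 4 mod 9 = 4, 4 mod 12 = 4.

x ≡ 4 (mod 36).


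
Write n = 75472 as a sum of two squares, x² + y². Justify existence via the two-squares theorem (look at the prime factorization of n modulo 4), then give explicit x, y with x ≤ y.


Step 1: Factor n = 75472 = 2^4 · 53 · 89.
Step 2: Check the mod-4 condition on each prime factor: 2 = 2 (special); 53 ≡ 1 (mod 4), exponent 1; 89 ≡ 1 (mod 4), exponent 1.
All primes ≡ 3 (mod 4) appear to even exponent (or don't appear), so by the two-squares theorem n IS expressible as a sum of two squares.
Step 3: Build a representation. Group n = k² · m with k = 4 and m = 53 · 89 = 4717 (a product of primes ≡ 1 (mod 4)); a representation of m scales to one of n via (k·x)² + (k·y)² = k²(x² + y²). Each prime p ≡ 1 (mod 4) is itself a sum of two squares; find a² by testing p − a² for a perfect square:
  53: 53 − 1² = 52, 53 − 2² = 49 = 7² ⇒ 53 = 2² + 7².
  89: 89 − 1² = 88, 89 − 2² = 85, 89 − 3² = 80, 89 − 4² = 73, 89 − 5² = 64 = 8² ⇒ 89 = 5² + 8².
  Combine using the Brahmagupta–Fibonacci identity (a² + b²)(c² + d²) = (ac − bd)² + (ad + bc)² = (ac + bd)² + (ad − bc)²:
  53 · 89 = 4717: from (2² + 7²)(5² + 8²), take (2·5 − 7·8, 2·8 + 7·5) = (10 − 56, 16 + 35) = (-46, 51); dropping signs (only squares matter) gives (46, 51); check 46² + 51² = 2116 + 2601 = 4717 ✓.
  Scale by k = 4: (4·46, 4·51) = (184, 204).
Step 4: Order so x ≤ y and verify: 184² + 204² = 33856 + 41616 = 75472 = n. ✓

n = 75472 = 184² + 204² (one valid representation with x ≤ y).


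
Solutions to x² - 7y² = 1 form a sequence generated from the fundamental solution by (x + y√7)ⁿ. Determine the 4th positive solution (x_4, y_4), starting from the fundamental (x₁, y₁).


Step 1: Find the fundamental solution (x₁, y₁) of x² - 7y² = 1.
  Expand √7 as a continued fraction. a₀ = ⌊√7⌋ = 2; iterate m_{k+1} = d_k·a_k − m_k, d_{k+1} = (7 − m_{k+1}²)/d_k, a_{k+1} = ⌊(a₀ + m_{k+1})/d_{k+1}⌋ (starting m₀ = 0, d₀ = 1), with convergents p_k = a_k·p_{k-1} + p_{k-2}, q_k = a_k·q_{k-1} + q_{k-2} (p₋₁ = 1, q₋₁ = 0):
  k = 0: a₀ = 2; p₀/q₀ = 2/1; p₀² − 7·q₀² = 4 − 7 = -3.
  k = 1: m = 2, d = 3, a = ⌊(2 + 2)/3⌋ = 1; p/q = (1·2 + 1)/(1·1 + 0) = 3/1; p² − 7·q² = 9 − 7 = 2.
  k = 2: m = 1, d = 2, a = ⌊(2 + 1)/2⌋ = 1; p/q = (1·3 + 2)/(1·1 + 1) = 5/2; p² − 7·q² = 25 − 28 = -3.
  k = 3: m = 1, d = 3, a = ⌊(2 + 1)/3⌋ = 1; p/q = (1·5 + 3)/(1·2 + 1) = 8/3; p² − 7·q² = 64 − 63 = 1.
  The first convergent with p² − 7·q² = 1 gives the fundamental solution (x₁, y₁) = (8, 3).
Step 2: Apply the recurrence (x_{n+1}, y_{n+1}) = (x₁x_n + 7y₁y_n, x₁y_n + y₁x_n) repeatedly.
  From (x_1, y_1) = (8, 3): x_2 = 8·8 + 7·3·3 = 127; y_2 = 8·3 + 3·8 = 48.
  From (x_2, y_2) = (127, 48): x_3 = 8·127 + 7·3·48 = 2024; y_3 = 8·48 + 3·127 = 765.
  From (x_3, y_3) = (2024, 765): x_4 = 8·2024 + 7·3·765 = 32257; y_4 = 8·765 + 3·2024 = 12192.
Step 3: Verify x_4² - 7·y_4² = 1040514049 - 1040514048 = 1 (should be 1). ✓

(x_1, y_1) = (8, 3); (x_4, y_4) = (32257, 12192).


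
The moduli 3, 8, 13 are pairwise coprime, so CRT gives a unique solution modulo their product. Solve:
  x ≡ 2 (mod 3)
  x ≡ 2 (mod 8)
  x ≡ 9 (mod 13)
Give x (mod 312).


Moduli 3, 8, 13 are pairwise coprime; by CRT there is a unique solution modulo M = 3 · 8 · 13 = 312.
Solve pairwise, accumulating the modulus:
  Start with x ≡ 2 (mod 3).
  Combine with x ≡ 2 (mod 8): since gcd(3, 8) = 1, we get a unique residue mod 24.
    Write x = 2 + 3·t and substitute into x ≡ 2 (mod 8): 3·t ≡ 2 − 2 = 0 (mod 8).
    The inverse of 3 mod 8 is 3 (since 3·3 = 9 = 1·8 + 1), so t ≡ 3·0 = 0 ≡ 0 (mod 8).
    Then x = 2 + 3·0 = 2, valid modulo lcm(3, 8) = 24: x ≡ 2 (mod 24).
  Combine with x ≡ 9 (mod 13): since gcd(24, 13) = 1, we get a unique residue mod 312.
    Write x = 2 + 24·t and substitute into x ≡ 9 (mod 13): 24·t ≡ 9 − 2 = 7 (mod 13).
    Reduce coefficients mod 13: 11·t ≡ 7 (mod 13).
    The inverse of 11 mod 13 is 6 (since 11·6 = 66 = 5·13 + 1), so t ≡ 6·7 = 42 ≡ 3 (mod 13).
    Then x = 2 + 24·3 = 74, valid modulo lcm(24, 13) = 312: x ≡ 74 (mod 312).
Verify: 74 mod 3 = 2 ✓, 74 mod 8 = 2 ✓, 74 mod 13 = 9 ✓.

x ≡ 74 (mod 312).


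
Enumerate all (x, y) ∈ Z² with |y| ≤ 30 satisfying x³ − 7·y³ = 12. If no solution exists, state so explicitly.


The equation is x³ - 7y³ = 12. For fixed y, x³ = 7·y³ + 12, so a solution requires the RHS to be a perfect cube.
Strategy: iterate y from -30 to 30, compute RHS = 7·y³ + 12, and check whether it is a (positive or negative) perfect cube.
Check small values of y:
  y = 0: RHS = 12 is not a perfect cube.
  y = 1: RHS = 19 is not a perfect cube.
  y = -1: RHS = 5 is not a perfect cube.
  y = 2: RHS = 68 is not a perfect cube.
  y = -2: RHS = -44 is not a perfect cube.
  y = 3: RHS = 201 is not a perfect cube.
  y = -3: RHS = -177 is not a perfect cube.
Continuing the search up to |y| = 30 finds no solutions either.
No (x, y) in the scanned range satisfies the equation.

No integer solutions with |y| ≤ 30.


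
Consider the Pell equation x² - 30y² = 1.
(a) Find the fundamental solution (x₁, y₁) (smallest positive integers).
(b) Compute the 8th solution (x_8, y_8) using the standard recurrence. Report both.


Step 1: Find the fundamental solution (x₁, y₁) of x² - 30y² = 1.
  Expand √30 as a continued fraction. a₀ = ⌊√30⌋ = 5; iterate m_{k+1} = d_k·a_k − m_k, d_{k+1} = (30 − m_{k+1}²)/d_k, a_{k+1} = ⌊(a₀ + m_{k+1})/d_{k+1}⌋ (starting m₀ = 0, d₀ = 1), with convergents p_k = a_k·p_{k-1} + p_{k-2}, q_k = a_k·q_{k-1} + q_{k-2} (p₋₁ = 1, q₋₁ = 0):
  k = 0: a₀ = 5; p₀/q₀ = 5/1; p₀² − 30·q₀² = 25 − 30 = -5.
  k = 1: m = 5, d = 5, a = ⌊(5 + 5)/5⌋ = 2; p/q = (2·5 + 1)/(2·1 + 0) = 11/2; p² − 30·q² = 121 − 120 = 1.
  The first convergent with p² − 30·q² = 1 gives the fundamental solution (x₁, y₁) = (11, 2).
Step 2: Apply the recurrence (x_{n+1}, y_{n+1}) = (x₁x_n + 30y₁y_n, x₁y_n + y₁x_n) repeatedly.
  From (x_1, y_1) = (11, 2): x_2 = 11·11 + 30·2·2 = 241; y_2 = 11·2 + 2·11 = 44.
  From (x_2, y_2) = (241, 44): x_3 = 11·241 + 30·2·44 = 5291; y_3 = 11·44 + 2·241 = 966.
  From (x_3, y_3) = (5291, 966): x_4 = 11·5291 + 30·2·966 = 116161; y_4 = 11·966 + 2·5291 = 21208.
  From (x_4, y_4) = (116161, 21208): x_5 = 11·116161 + 30·2·21208 = 2550251; y_5 = 11·21208 + 2·116161 = 465610.
  From (x_5, y_5) = (2550251, 465610): x_6 = 11·2550251 + 30·2·465610 = 55989361; y_6 = 11·465610 + 2·2550251 = 10222212.
  From (x_6, y_6) = (55989361, 10222212): x_7 = 11·55989361 + 30·2·10222212 = 1229215691; y_7 = 11·10222212 + 2·55989361 = 224423054.
  From (x_7, y_7) = (1229215691, 224423054): x_8 = 11·1229215691 + 30·2·224423054 = 26986755841; y_8 = 11·224423054 + 2·1229215691 = 4927084976.
Step 3: Verify x_8² - 30·y_8² = 728284990821747617281 - 728284990821747617280 = 1 (should be 1). ✓

(x_1, y_1) = (11, 2); (x_8, y_8) = (26986755841, 4927084976).


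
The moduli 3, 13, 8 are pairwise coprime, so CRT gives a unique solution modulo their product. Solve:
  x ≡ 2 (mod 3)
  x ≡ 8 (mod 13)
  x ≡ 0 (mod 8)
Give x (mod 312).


Moduli 3, 13, 8 are pairwise coprime; by CRT there is a unique solution modulo M = 3 · 13 · 8 = 312.
Solve pairwise, accumulating the modulus:
  Start with x ≡ 2 (mod 3).
  Combine with x ≡ 8 (mod 13): since gcd(3, 13) = 1, we get a unique residue mod 39.
    Write x = 2 + 3·t and substitute into x ≡ 8 (mod 13): 3·t ≡ 8 − 2 = 6 (mod 13).
    The inverse of 3 mod 13 is 9 (since 3·9 = 27 = 2·13 + 1), so t ≡ 9·6 = 54 ≡ 2 (mod 13).
    Then x = 2 + 3·2 = 8, valid modulo lcm(3, 13) = 39: x ≡ 8 (mod 39).
  Combine with x ≡ 0 (mod 8): since gcd(39, 8) = 1, we get a unique residue mod 312.
    Write x = 8 + 39·t and substitute into x ≡ 0 (mod 8): 39·t ≡ 0 − 8 = -8 (mod 8).
    Reduce coefficients mod 8: 7·t ≡ 0 (mod 8).
    The inverse of 7 mod 8 is 7 (since 7·7 = 49 = 6·8 + 1), so t ≡ 7·0 = 0 ≡ 0 (mod 8).
    Then x = 8 + 39·0 = 8, valid modulo lcm(39, 8) = 312: x ≡ 8 (mod 312).
Verify: 8 mod 3 = 2 ✓, 8 mod 13 = 8 ✓, 8 mod 8 = 0 ✓.

x ≡ 8 (mod 312).


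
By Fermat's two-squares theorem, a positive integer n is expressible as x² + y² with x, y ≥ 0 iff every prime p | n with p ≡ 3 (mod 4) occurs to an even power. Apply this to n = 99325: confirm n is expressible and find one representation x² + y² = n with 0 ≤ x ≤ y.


Step 1: Factor n = 99325 = 5^2 · 29 · 137.
Step 2: Check the mod-4 condition on each prime factor: 5 ≡ 1 (mod 4), exponent 2; 29 ≡ 1 (mod 4), exponent 1; 137 ≡ 1 (mod 4), exponent 1.
All primes ≡ 3 (mod 4) appear to even exponent (or don't appear), so by the two-squares theorem n IS expressible as a sum of two squares.
Step 3: Build a representation. Group n = k² · m with k = 5 and m = 29 · 137 = 3973 (a product of primes ≡ 1 (mod 4)); a representation of m scales to one of n via (k·x)² + (k·y)² = k²(x² + y²). Each prime p ≡ 1 (mod 4) is itself a sum of two squares; find a² by testing p − a² for a perfect square:
  29: 29 − 1² = 28, 29 − 2² = 25 = 5² ⇒ 29 = 2² + 5².
  137: 137 − 1² = 136, 137 − 2² = 133, 137 − 3² = 128, 137 − 4² = 121 = 11² ⇒ 137 = 4² + 11².
  Combine using the Brahmagupta–Fibonacci identity (a² + b²)(c² + d²) = (ac − bd)² + (ad + bc)² = (ac + bd)² + (ad − bc)²:
  29 · 137 = 3973: from (2² + 5²)(4² + 11²), take (2·4 − 5·11, 2·11 + 5·4) = (8 − 55, 22 + 20) = (-47, 42); dropping signs (only squares matter) gives (47, 42); check 47² + 42² = 2209 + 1764 = 3973 ✓.
  Scale by k = 5: (5·47, 5·42) = (235, 210).
Step 4: Order so x ≤ y and verify: 210² + 235² = 44100 + 55225 = 99325 = n. ✓

n = 99325 = 210² + 235² (one valid representation with x ≤ y).


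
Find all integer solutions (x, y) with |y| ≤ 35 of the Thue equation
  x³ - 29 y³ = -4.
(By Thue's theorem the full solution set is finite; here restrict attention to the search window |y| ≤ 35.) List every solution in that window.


The equation is x³ - 29y³ = -4. For fixed y, x³ = 29·y³ − 4, so a solution requires the RHS to be a perfect cube.
Strategy: iterate y from -35 to 35, compute RHS = 29·y³ − 4, and check whether it is a (positive or negative) perfect cube.
Check small values of y:
  y = 0: RHS = -4 is not a perfect cube.
  y = 1: RHS = 25 is not a perfect cube.
  y = -1: RHS = -33 is not a perfect cube.
  y = 2: RHS = 228 is not a perfect cube.
  y = -2: RHS = -236 is not a perfect cube.
  y = 3: RHS = 779 is not a perfect cube.
  y = -3: RHS = -787 is not a perfect cube.
Continuing the search up to |y| = 35 finds no solutions either.
No (x, y) in the scanned range satisfies the equation.

No integer solutions with |y| ≤ 35.


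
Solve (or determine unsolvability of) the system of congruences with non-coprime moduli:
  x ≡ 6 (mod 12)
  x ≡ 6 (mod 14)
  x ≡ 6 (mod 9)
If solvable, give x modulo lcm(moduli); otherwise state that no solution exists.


Moduli 12, 14, 9 are not pairwise coprime, so CRT works modulo lcm(m_i) when all pairwise compatibility conditions hold.
Pairwise compatibility: gcd(m_i, m_j) must divide a_i - a_j for every pair.
Merge one congruence at a time:
  Start: x ≡ 6 (mod 12).
  Combine with x ≡ 6 (mod 14): gcd(12, 14) = 2; 6 - 6 = 0, which IS divisible by 2, so compatible.
    Write x = 6 + 12·t and substitute into x ≡ 6 (mod 14): 12·t ≡ 6 − 6 = 0 (mod 14).
    Divide the congruence (and modulus) by g = 2: 6·t ≡ 0 (mod 7).
    The inverse of 6 mod 7 is 6 (since 6·6 = 36 = 5·7 + 1), so t ≡ 6·0 = 0 ≡ 0 (mod 7).
    Then x = 6 + 12·0 = 6, valid modulo lcm(12, 14) = 84: x ≡ 6 (mod 84).
  Combine with x ≡ 6 (mod 9): gcd(84, 9) = 3; 6 - 6 = 0, which IS divisible by 3, so compatible.
    Write x = 6 + 84·t and substitute into x ≡ 6 (mod 9): 84·t ≡ 6 − 6 = 0 (mod 9).
    Divide the congruence (and modulus) by g = 3: 28·t ≡ 0 (mod 3).
    Reduce coefficients mod 3: 1·t ≡ 0 (mod 3).
    So t ≡ 0 (mod 3).
    Then x = 6 + 84·0 = 6, valid modulo lcm(84, 9) = 252: x ≡ 6 (mod 252).
Verify: 6 mod 12 = 6, 6 mod 14 = 6, 6 mod 9 = 6.

x ≡ 6 (mod 252).


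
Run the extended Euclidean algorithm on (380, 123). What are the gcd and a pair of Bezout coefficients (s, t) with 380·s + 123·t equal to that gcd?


Euclidean algorithm on (380, 123) — divide until remainder is 0:
  380 = 3 · 123 + 11
  123 = 11 · 11 + 2
  11 = 5 · 2 + 1
  2 = 2 · 1 + 0
gcd(380, 123) = 1.
Track Bezout coefficients alongside the remainders: start with r₀ = 380 = a·1 + b·0 (s = 1, t = 0) and r₁ = 123 = a·0 + b·1 (s = 0, t = 1); each new remainder r_{k+1} = r_{k-1} − q_k·r_k inherits s_{k+1} = s_{k-1} − q_k·s_k, t_{k+1} = t_{k-1} − q_k·t_k, so r_k = a·s_k + b·t_k at every step:
  q = 3: r = 11, s = 1 − 3·0 = 1, t = 0 − 3·1 = -3  (check: 380·1 + 123·(-3) = 11)
  q = 11: r = 2, s = 0 − 11·1 = -11, t = 1 − 11·(-3) = 34  (check: 380·(-11) + 123·34 = 2)
  q = 5: r = 1, s = 1 − 5·(-11) = 56, t = -3 − 5·34 = -173  (check: 380·56 + 123·(-173) = 1)
The row with r = 1 (the gcd) gives the Bezout coefficients s = 56, t = -173.
Result: 380 · (56) + 123 · (-173) = 1.

gcd(380, 123) = 1; s = 56, t = -173 (check: 380·56 + 123·(-173) = 1).


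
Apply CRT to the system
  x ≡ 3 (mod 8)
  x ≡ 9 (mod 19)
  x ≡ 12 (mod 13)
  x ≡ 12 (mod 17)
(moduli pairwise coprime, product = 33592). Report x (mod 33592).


Product of moduli M = 8 · 19 · 13 · 17 = 33592.
Merge one congruence at a time:
  Start: x ≡ 3 (mod 8).
  Combine with x ≡ 9 (mod 19); new modulus lcm = 152.
    Write x = 3 + 8·t and substitute into x ≡ 9 (mod 19): 8·t ≡ 9 − 3 = 6 (mod 19).
    The inverse of 8 mod 19 is 12 (since 8·12 = 96 = 5·19 + 1), so t ≡ 12·6 = 72 ≡ 15 (mod 19).
    Then x = 3 + 8·15 = 123, valid modulo lcm(8, 19) = 152: x ≡ 123 (mod 152).
  Combine with x ≡ 12 (mod 13); new modulus lcm = 1976.
    Write x = 123 + 152·t and substitute into x ≡ 12 (mod 13): 152·t ≡ 12 − 123 = -111 (mod 13).
    Reduce coefficients mod 13: 9·t ≡ 6 (mod 13).
    The inverse of 9 mod 13 is 3 (since 9·3 = 27 = 2·13 + 1), so t ≡ 3·6 = 18 ≡ 5 (mod 13).
    Then x = 123 + 152·5 = 883, valid modulo lcm(152, 13) = 1976: x ≡ 883 (mod 1976).
  Combine with x ≡ 12 (mod 17); new modulus lcm = 33592.
    Write x = 883 + 1976·t and substitute into x ≡ 12 (mod 17): 1976·t ≡ 12 − 883 = -871 (mod 17).
    Reduce coefficients mod 17: 4·t ≡ 13 (mod 17).
    The inverse of 4 mod 17 is 13 (since 4·13 = 52 = 3·17 + 1), so t ≡ 13·13 = 169 ≡ 16 (mod 17).
    Then x = 883 + 1976·16 = 32499, valid modulo lcm(1976, 17) = 33592: x ≡ 32499 (mod 33592).
Verify against each original: 32499 mod 8 = 3, 32499 mod 19 = 9, 32499 mod 13 = 12, 32499 mod 17 = 12.

x ≡ 32499 (mod 33592).


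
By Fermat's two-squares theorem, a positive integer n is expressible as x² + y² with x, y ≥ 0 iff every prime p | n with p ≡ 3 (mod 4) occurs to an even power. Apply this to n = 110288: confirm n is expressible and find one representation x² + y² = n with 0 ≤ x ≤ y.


Step 1: Factor n = 110288 = 2^4 · 61 · 113.
Step 2: Check the mod-4 condition on each prime factor: 2 = 2 (special); 61 ≡ 1 (mod 4), exponent 1; 113 ≡ 1 (mod 4), exponent 1.
All primes ≡ 3 (mod 4) appear to even exponent (or don't appear), so by the two-squares theorem n IS expressible as a sum of two squares.
Step 3: Build a representation. Group n = k² · m with k = 4 and m = 61 · 113 = 6893 (a product of primes ≡ 1 (mod 4)); a representation of m scales to one of n via (k·x)² + (k·y)² = k²(x² + y²). Each prime p ≡ 1 (mod 4) is itself a sum of two squares; find a² by testing p − a² for a perfect square:
  61: 61 − 1² = 60, 61 − 2² = 57, 61 − 3² = 52, 61 − 4² = 45, 61 − 5² = 36 = 6² ⇒ 61 = 5² + 6².
  113: 113 − 1² = 112, 113 − 2² = 109, 113 − 3² = 104, 113 − 4² = 97, 113 − 5² = 88, 113 − 6² = 77, 113 − 7² = 64 = 8² ⇒ 113 = 7² + 8².
  Combine using the Brahmagupta–Fibonacci identity (a² + b²)(c² + d²) = (ac − bd)² + (ad + bc)² = (ac + bd)² + (ad − bc)²:
  61 · 113 = 6893: from (5² + 6²)(7² + 8²), take (5·7 − 6·8, 5·8 + 6·7) = (35 − 48, 40 + 42) = (-13, 82); dropping signs (only squares matter) gives (13, 82); check 13² + 82² = 169 + 6724 = 6893 ✓.
  Scale by k = 4: (4·13, 4·82) = (52, 328).
Step 4: Order so x ≤ y and verify: 52² + 328² = 2704 + 107584 = 110288 = n. ✓

n = 110288 = 52² + 328² (one valid representation with x ≤ y).


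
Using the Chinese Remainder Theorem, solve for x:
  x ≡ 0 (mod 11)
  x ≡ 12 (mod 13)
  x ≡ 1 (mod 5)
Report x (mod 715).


Moduli 11, 13, 5 are pairwise coprime; by CRT there is a unique solution modulo M = 11 · 13 · 5 = 715.
Solve pairwise, accumulating the modulus:
  Start with x ≡ 0 (mod 11).
  Combine with x ≡ 12 (mod 13): since gcd(11, 13) = 1, we get a unique residue mod 143.
    Write x = 0 + 11·t and substitute into x ≡ 12 (mod 13): 11·t ≡ 12 − 0 = 12 (mod 13).
    The inverse of 11 mod 13 is 6 (since 11·6 = 66 = 5·13 + 1), so t ≡ 6·12 = 72 ≡ 7 (mod 13).
    Then x = 0 + 11·7 = 77, valid modulo lcm(11, 13) = 143: x ≡ 77 (mod 143).
  Combine with x ≡ 1 (mod 5): since gcd(143, 5) = 1, we get a unique residue mod 715.
    Write x = 77 + 143·t and substitute into x ≡ 1 (mod 5): 143·t ≡ 1 − 77 = -76 (mod 5).
    Reduce coefficients mod 5: 3·t ≡ 4 (mod 5).
    The inverse of 3 mod 5 is 2 (since 3·2 = 6 = 1·5 + 1), so t ≡ 2·4 = 8 ≡ 3 (mod 5).
    Then x = 77 + 143·3 = 506, valid modulo lcm(143, 5) = 715: x ≡ 506 (mod 715).
Verify: 506 mod 11 = 0 ✓, 506 mod 13 = 12 ✓, 506 mod 5 = 1 ✓.

x ≡ 506 (mod 715).


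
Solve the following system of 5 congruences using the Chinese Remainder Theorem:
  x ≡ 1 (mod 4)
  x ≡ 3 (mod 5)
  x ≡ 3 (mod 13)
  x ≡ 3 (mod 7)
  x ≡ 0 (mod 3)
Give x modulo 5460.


Product of moduli M = 4 · 5 · 13 · 7 · 3 = 5460.
Merge one congruence at a time:
  Start: x ≡ 1 (mod 4).
  Combine with x ≡ 3 (mod 5); new modulus lcm = 20.
    Write x = 1 + 4·t and substitute into x ≡ 3 (mod 5): 4·t ≡ 3 − 1 = 2 (mod 5).
    The inverse of 4 mod 5 is 4 (since 4·4 = 16 = 3·5 + 1), so t ≡ 4·2 = 8 ≡ 3 (mod 5).
    Then x = 1 + 4·3 = 13, valid modulo lcm(4, 5) = 20: x ≡ 13 (mod 20).
  Combine with x ≡ 3 (mod 13); new modulus lcm = 260.
    Write x = 13 + 20·t and substitute into x ≡ 3 (mod 13): 20·t ≡ 3 − 13 = -10 (mod 13).
    Reduce coefficients mod 13: 7·t ≡ 3 (mod 13).
    The inverse of 7 mod 13 is 2 (since 7·2 = 14 = 1·13 + 1), so t ≡ 2·3 = 6 ≡ 6 (mod 13).
    Then x = 13 + 20·6 = 133, valid modulo lcm(20, 13) = 260: x ≡ 133 (mod 260).
  Combine with x ≡ 3 (mod 7); new modulus lcm = 1820.
    Write x = 133 + 260·t and substitute into x ≡ 3 (mod 7): 260·t ≡ 3 − 133 = -130 (mod 7).
    Reduce coefficients mod 7: 1·t ≡ 3 (mod 7).
    So t ≡ 3 (mod 7).
    Then x = 133 + 260·3 = 913, valid modulo lcm(260, 7) = 1820: x ≡ 913 (mod 1820).
  Combine with x ≡ 0 (mod 3); new modulus lcm = 5460.
    Write x = 913 + 1820·t and substitute into x ≡ 0 (mod 3): 1820·t ≡ 0 − 913 = -913 (mod 3).
    Reduce coefficients mod 3: 2·t ≡ 2 (mod 3).
    The inverse of 2 mod 3 is 2 (since 2·2 = 4 = 1·3 + 1), so t ≡ 2·2 = 4 ≡ 1 (mod 3).
    Then x = 913 + 1820·1 = 2733, valid modulo lcm(1820, 3) = 5460: x ≡ 2733 (mod 5460).
Verify against each original: 2733 mod 4 = 1, 2733 mod 5 = 3, 2733 mod 13 = 3, 2733 mod 7 = 3, 2733 mod 3 = 0.

x ≡ 2733 (mod 5460).


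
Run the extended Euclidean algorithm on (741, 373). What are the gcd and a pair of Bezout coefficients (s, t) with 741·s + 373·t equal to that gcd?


Euclidean algorithm on (741, 373) — divide until remainder is 0:
  741 = 1 · 373 + 368
  373 = 1 · 368 + 5
  368 = 73 · 5 + 3
  5 = 1 · 3 + 2
  3 = 1 · 2 + 1
  2 = 2 · 1 + 0
gcd(741, 373) = 1.
Track Bezout coefficients alongside the remainders: start with r₀ = 741 = a·1 + b·0 (s = 1, t = 0) and r₁ = 373 = a·0 + b·1 (s = 0, t = 1); each new remainder r_{k+1} = r_{k-1} − q_k·r_k inherits s_{k+1} = s_{k-1} − q_k·s_k, t_{k+1} = t_{k-1} − q_k·t_k, so r_k = a·s_k + b·t_k at every step:
  q = 1: r = 368, s = 1 − 1·0 = 1, t = 0 − 1·1 = -1  (check: 741·1 + 373·(-1) = 368)
  q = 1: r = 5, s = 0 − 1·1 = -1, t = 1 − 1·(-1) = 2  (check: 741·(-1) + 373·2 = 5)
  q = 73: r = 3, s = 1 − 73·(-1) = 74, t = -1 − 73·2 = -147  (check: 741·74 + 373·(-147) = 3)
  q = 1: r = 2, s = -1 − 1·74 = -75, t = 2 − 1·(-147) = 149  (check: 741·(-75) + 373·149 = 2)
  q = 1: r = 1, s = 74 − 1·(-75) = 149, t = -147 − 1·149 = -296  (check: 741·149 + 373·(-296) = 1)
The row with r = 1 (the gcd) gives the Bezout coefficients s = 149, t = -296.
Result: 741 · (149) + 373 · (-296) = 1.

gcd(741, 373) = 1; s = 149, t = -296 (check: 741·149 + 373·(-296) = 1).


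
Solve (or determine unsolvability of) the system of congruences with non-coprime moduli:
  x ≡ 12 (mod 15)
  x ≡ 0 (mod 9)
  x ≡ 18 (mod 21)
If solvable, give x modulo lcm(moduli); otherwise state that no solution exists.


Moduli 15, 9, 21 are not pairwise coprime, so CRT works modulo lcm(m_i) when all pairwise compatibility conditions hold.
Pairwise compatibility: gcd(m_i, m_j) must divide a_i - a_j for every pair.
Merge one congruence at a time:
  Start: x ≡ 12 (mod 15).
  Combine with x ≡ 0 (mod 9): gcd(15, 9) = 3; 0 - 12 = -12, which IS divisible by 3, so compatible.
    Write x = 12 + 15·t and substitute into x ≡ 0 (mod 9): 15·t ≡ 0 − 12 = -12 (mod 9).
    Divide the congruence (and modulus) by g = 3: 5·t ≡ -4 (mod 3).
    Reduce coefficients mod 3: 2·t ≡ 2 (mod 3).
    The inverse of 2 mod 3 is 2 (since 2·2 = 4 = 1·3 + 1), so t ≡ 2·2 = 4 ≡ 1 (mod 3).
    Then x = 12 + 15·1 = 27, valid modulo lcm(15, 9) = 45: x ≡ 27 (mod 45).
  Combine with x ≡ 18 (mod 21): gcd(45, 21) = 3; 18 - 27 = -9, which IS divisible by 3, so compatible.
    Write x = 27 + 45·t and substitute into x ≡ 18 (mod 21): 45·t ≡ 18 − 27 = -9 (mod 21).
    Divide the congruence (and modulus) by g = 3: 15·t ≡ -3 (mod 7).
    Reduce coefficients mod 7: 1·t ≡ 4 (mod 7).
    So t ≡ 4 (mod 7).
    Then x = 27 + 45·4 = 207, valid modulo lcm(45, 21) = 315: x ≡ 207 (mod 315).
Verify: 207 mod 15 = 12, 207 mod 9 = 0, 207 mod 21 = 18.

x ≡ 207 (mod 315).


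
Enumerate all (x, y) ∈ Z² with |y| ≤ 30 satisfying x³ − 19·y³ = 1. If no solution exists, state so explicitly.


The equation is x³ - 19y³ = 1. For fixed y, x³ = 19·y³ + 1, so a solution requires the RHS to be a perfect cube.
Strategy: iterate y from -30 to 30, compute RHS = 19·y³ + 1, and check whether it is a (positive or negative) perfect cube.
Check small values of y:
  y = 0: RHS = 1 = (1)³ ⇒ x = 1 works.
  y = 1: RHS = 20 is not a perfect cube.
  y = -1: RHS = -18 is not a perfect cube.
  y = 2: RHS = 153 is not a perfect cube.
  y = -2: RHS = -151 is not a perfect cube.
  y = 3: RHS = 514 is not a perfect cube.
  y = -3: RHS = -512 = (-8)³ ⇒ x = -8 works.
Continuing the search up to |y| = 30 finds no further solutions beyond those listed.
Collected solutions: (1, 0), (-8, -3).

Solutions (with |y| ≤ 30): (1, 0), (-8, -3).


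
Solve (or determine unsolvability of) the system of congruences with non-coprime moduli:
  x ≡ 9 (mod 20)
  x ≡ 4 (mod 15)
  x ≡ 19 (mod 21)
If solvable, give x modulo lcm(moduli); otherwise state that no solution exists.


Moduli 20, 15, 21 are not pairwise coprime, so CRT works modulo lcm(m_i) when all pairwise compatibility conditions hold.
Pairwise compatibility: gcd(m_i, m_j) must divide a_i - a_j for every pair.
Merge one congruence at a time:
  Start: x ≡ 9 (mod 20).
  Combine with x ≡ 4 (mod 15): gcd(20, 15) = 5; 4 - 9 = -5, which IS divisible by 5, so compatible.
    Write x = 9 + 20·t and substitute into x ≡ 4 (mod 15): 20·t ≡ 4 − 9 = -5 (mod 15).
    Divide the congruence (and modulus) by g = 5: 4·t ≡ -1 (mod 3).
    Reduce coefficients mod 3: 1·t ≡ 2 (mod 3).
    So t ≡ 2 (mod 3).
    Then x = 9 + 20·2 = 49, valid modulo lcm(20, 15) = 60: x ≡ 49 (mod 60).
  Combine with x ≡ 19 (mod 21): gcd(60, 21) = 3; 19 - 49 = -30, which IS divisible by 3, so compatible.
    Write x = 49 + 60·t and substitute into x ≡ 19 (mod 21): 60·t ≡ 19 − 49 = -30 (mod 21).
    Divide the congruence (and modulus) by g = 3: 20·t ≡ -10 (mod 7).
    Reduce coefficients mod 7: 6·t ≡ 4 (mod 7).
    The inverse of 6 mod 7 is 6 (since 6·6 = 36 = 5·7 + 1), so t ≡ 6·4 = 24 ≡ 3 (mod 7).
    Then x = 49 + 60·3 = 229, valid modulo lcm(60, 21) = 420: x ≡ 229 (mod 420).
Verify: 229 mod 20 = 9, 229 mod 15 = 4, 229 mod 21 = 19.

x ≡ 229 (mod 420).


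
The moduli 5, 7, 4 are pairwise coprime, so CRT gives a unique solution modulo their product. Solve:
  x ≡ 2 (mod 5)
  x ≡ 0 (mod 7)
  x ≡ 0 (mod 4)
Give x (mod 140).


Moduli 5, 7, 4 are pairwise coprime; by CRT there is a unique solution modulo M = 5 · 7 · 4 = 140.
Solve pairwise, accumulating the modulus:
  Start with x ≡ 2 (mod 5).
  Combine with x ≡ 0 (mod 7): since gcd(5, 7) = 1, we get a unique residue mod 35.
    Write x = 2 + 5·t and substitute into x ≡ 0 (mod 7): 5·t ≡ 0 − 2 = -2 (mod 7).
    Reduce coefficients mod 7: 5·t ≡ 5 (mod 7).
    The inverse of 5 mod 7 is 3 (since 5·3 = 15 = 2·7 + 1), so t ≡ 3·5 = 15 ≡ 1 (mod 7).
    Then x = 2 + 5·1 = 7, valid modulo lcm(5, 7) = 35: x ≡ 7 (mod 35).
  Combine with x ≡ 0 (mod 4): since gcd(35, 4) = 1, we get a unique residue mod 140.
    Write x = 7 + 35·t and substitute into x ≡ 0 (mod 4): 35·t ≡ 0 − 7 = -7 (mod 4).
    Reduce coefficients mod 4: 3·t ≡ 1 (mod 4).
    The inverse of 3 mod 4 is 3 (since 3·3 = 9 = 2·4 + 1), so t ≡ 3·1 = 3 ≡ 3 (mod 4).
    Then x = 7 + 35·3 = 112, valid modulo lcm(35, 4) = 140: x ≡ 112 (mod 140).
Verify: 112 mod 5 = 2 ✓, 112 mod 7 = 0 ✓, 112 mod 4 = 0 ✓.

x ≡ 112 (mod 140).


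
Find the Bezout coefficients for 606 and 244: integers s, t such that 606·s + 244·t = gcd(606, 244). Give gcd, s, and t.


Euclidean algorithm on (606, 244) — divide until remainder is 0:
  606 = 2 · 244 + 118
  244 = 2 · 118 + 8
  118 = 14 · 8 + 6
  8 = 1 · 6 + 2
  6 = 3 · 2 + 0
gcd(606, 244) = 2.
Track Bezout coefficients alongside the remainders: start with r₀ = 606 = a·1 + b·0 (s = 1, t = 0) and r₁ = 244 = a·0 + b·1 (s = 0, t = 1); each new remainder r_{k+1} = r_{k-1} − q_k·r_k inherits s_{k+1} = s_{k-1} − q_k·s_k, t_{k+1} = t_{k-1} − q_k·t_k, so r_k = a·s_k + b·t_k at every step:
  q = 2: r = 118, s = 1 − 2·0 = 1, t = 0 − 2·1 = -2  (check: 606·1 + 244·(-2) = 118)
  q = 2: r = 8, s = 0 − 2·1 = -2, t = 1 − 2·(-2) = 5  (check: 606·(-2) + 244·5 = 8)
  q = 14: r = 6, s = 1 − 14·(-2) = 29, t = -2 − 14·5 = -72  (check: 606·29 + 244·(-72) = 6)
  q = 1: r = 2, s = -2 − 1·29 = -31, t = 5 − 1·(-72) = 77  (check: 606·(-31) + 244·77 = 2)
The row with r = 2 (the gcd) gives the Bezout coefficients s = -31, t = 77.
Result: 606 · (-31) + 244 · (77) = 2.

gcd(606, 244) = 2; s = -31, t = 77 (check: 606·(-31) + 244·77 = 2).
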